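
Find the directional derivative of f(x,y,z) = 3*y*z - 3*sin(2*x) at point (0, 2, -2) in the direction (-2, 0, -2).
0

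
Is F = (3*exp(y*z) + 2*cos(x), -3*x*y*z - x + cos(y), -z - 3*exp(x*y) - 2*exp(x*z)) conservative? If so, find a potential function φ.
No, ∇×F = (3*x*(y - exp(x*y)), 3*y*exp(x*y) + 3*y*exp(y*z) + 2*z*exp(x*z), -3*y*z - 3*z*exp(y*z) - 1) ≠ 0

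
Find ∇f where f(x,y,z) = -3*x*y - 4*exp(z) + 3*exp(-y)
(-3*y, -3*x - 3*exp(-y), -4*exp(z))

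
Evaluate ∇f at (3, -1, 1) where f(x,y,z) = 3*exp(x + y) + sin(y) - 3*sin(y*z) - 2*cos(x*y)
(2*sin(3) + 3*exp(2), -2*cos(1) - 6*sin(3) + 3*exp(2), 3*cos(1))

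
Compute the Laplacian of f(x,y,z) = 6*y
0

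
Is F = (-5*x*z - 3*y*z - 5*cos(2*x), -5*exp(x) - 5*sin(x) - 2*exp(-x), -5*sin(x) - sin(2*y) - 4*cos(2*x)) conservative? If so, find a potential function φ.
No, ∇×F = (-2*cos(2*y), -5*x - 3*y - 8*sin(2*x) + 5*cos(x), 3*z - 5*exp(x) - 5*cos(x) + 2*exp(-x)) ≠ 0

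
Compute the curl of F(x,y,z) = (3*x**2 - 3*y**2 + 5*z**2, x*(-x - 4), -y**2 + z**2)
(-2*y, 10*z, -2*x + 6*y - 4)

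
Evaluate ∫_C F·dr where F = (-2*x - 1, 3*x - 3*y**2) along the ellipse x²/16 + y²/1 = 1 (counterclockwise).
12*pi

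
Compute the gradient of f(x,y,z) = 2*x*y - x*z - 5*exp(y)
(2*y - z, 2*x - 5*exp(y), -x)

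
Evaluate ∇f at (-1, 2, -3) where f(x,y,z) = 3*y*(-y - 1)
(0, -15, 0)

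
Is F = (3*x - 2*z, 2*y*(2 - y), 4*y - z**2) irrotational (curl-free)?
No, ∇×F = (4, -2, 0)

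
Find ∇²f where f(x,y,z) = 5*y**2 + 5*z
10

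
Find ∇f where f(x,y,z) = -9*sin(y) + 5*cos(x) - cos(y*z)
(-5*sin(x), z*sin(y*z) - 9*cos(y), y*sin(y*z))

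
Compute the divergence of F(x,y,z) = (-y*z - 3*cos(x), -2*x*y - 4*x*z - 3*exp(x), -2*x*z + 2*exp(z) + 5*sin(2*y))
-4*x + 2*exp(z) + 3*sin(x)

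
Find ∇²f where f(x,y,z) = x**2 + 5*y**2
12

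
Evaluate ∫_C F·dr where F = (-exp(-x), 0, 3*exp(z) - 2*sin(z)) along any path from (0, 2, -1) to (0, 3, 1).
6*sinh(1)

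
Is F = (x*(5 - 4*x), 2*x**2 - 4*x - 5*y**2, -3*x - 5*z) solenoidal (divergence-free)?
No, ∇·F = -8*x - 10*y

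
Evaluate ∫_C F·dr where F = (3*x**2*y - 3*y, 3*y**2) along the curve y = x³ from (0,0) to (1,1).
3/4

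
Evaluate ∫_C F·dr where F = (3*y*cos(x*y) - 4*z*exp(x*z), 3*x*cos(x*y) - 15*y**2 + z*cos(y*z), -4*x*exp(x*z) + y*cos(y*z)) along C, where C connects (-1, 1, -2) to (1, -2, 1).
-4*E - 3*sin(2) + 3*sin(1) + 4*exp(2) + 45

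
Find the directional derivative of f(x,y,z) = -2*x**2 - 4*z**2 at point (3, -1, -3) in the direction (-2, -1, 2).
24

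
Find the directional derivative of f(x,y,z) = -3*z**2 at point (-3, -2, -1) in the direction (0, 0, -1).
-6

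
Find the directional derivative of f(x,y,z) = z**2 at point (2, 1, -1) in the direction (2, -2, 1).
-2/3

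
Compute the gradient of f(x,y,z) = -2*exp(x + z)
(-2*exp(x + z), 0, -2*exp(x + z))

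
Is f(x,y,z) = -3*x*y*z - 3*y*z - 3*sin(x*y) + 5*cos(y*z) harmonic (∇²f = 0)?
No, ∇²f = 3*x**2*sin(x*y) + 3*y**2*sin(x*y) - 5*y**2*cos(y*z) - 5*z**2*cos(y*z)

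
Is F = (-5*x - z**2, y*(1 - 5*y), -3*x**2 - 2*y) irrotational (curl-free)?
No, ∇×F = (-2, 6*x - 2*z, 0)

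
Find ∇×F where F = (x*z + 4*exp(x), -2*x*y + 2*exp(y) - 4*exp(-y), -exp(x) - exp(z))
(0, x + exp(x), -2*y)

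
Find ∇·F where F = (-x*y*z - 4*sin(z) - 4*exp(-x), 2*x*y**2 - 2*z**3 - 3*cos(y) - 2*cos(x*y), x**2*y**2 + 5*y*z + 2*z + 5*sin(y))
4*x*y + 2*x*sin(x*y) - y*z + 5*y + 3*sin(y) + 2 + 4*exp(-x)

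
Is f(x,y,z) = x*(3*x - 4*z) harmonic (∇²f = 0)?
No, ∇²f = 6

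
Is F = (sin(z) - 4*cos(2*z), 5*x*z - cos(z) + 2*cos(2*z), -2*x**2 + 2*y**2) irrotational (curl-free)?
No, ∇×F = (-5*x + 4*y - sin(z) + 4*sin(2*z), 4*x + 8*sin(2*z) + cos(z), 5*z)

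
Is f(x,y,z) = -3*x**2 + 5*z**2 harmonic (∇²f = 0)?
No, ∇²f = 4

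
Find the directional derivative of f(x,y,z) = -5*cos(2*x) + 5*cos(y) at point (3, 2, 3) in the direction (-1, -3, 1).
5*sqrt(11)*(-2*sin(6) + 3*sin(2))/11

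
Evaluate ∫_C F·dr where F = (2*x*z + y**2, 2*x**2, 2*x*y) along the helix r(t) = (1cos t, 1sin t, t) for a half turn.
-4/3 + pi/2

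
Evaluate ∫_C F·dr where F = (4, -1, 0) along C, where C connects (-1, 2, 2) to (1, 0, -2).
10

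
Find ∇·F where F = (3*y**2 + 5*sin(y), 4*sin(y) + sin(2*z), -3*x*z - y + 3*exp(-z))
-3*x + 4*cos(y) - 3*exp(-z)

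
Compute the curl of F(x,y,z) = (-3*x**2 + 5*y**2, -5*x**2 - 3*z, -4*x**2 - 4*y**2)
(3 - 8*y, 8*x, -10*x - 10*y)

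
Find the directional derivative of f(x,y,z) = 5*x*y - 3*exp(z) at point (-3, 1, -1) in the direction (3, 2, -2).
3*sqrt(17)*(2 - 5*E)*exp(-1)/17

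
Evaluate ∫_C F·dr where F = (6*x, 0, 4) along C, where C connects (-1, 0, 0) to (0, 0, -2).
-11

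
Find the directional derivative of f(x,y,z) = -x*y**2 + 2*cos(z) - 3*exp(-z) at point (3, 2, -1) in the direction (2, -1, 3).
sqrt(14)*(4 + 6*sin(1) + 9*E)/14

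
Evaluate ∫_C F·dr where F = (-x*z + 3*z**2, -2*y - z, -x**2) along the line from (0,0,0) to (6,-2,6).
74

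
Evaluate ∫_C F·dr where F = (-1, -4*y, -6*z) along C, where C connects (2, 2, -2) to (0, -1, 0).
20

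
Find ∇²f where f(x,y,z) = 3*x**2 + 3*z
6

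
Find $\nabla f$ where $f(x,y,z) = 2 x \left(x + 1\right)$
(4*x + 2, 0, 0)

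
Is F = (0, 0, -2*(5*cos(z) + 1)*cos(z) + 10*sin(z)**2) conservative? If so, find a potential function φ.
Yes, F is conservative. φ = -2*(5*cos(z) + 1)*sin(z)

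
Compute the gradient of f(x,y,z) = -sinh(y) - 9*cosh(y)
(0, -9*sinh(y) - cosh(y), 0)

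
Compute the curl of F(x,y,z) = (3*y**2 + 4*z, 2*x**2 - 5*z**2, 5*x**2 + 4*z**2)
(10*z, 4 - 10*x, 4*x - 6*y)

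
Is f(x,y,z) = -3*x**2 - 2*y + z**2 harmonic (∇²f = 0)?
No, ∇²f = -4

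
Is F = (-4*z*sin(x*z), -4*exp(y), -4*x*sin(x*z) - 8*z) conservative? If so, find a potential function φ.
Yes, F is conservative. φ = -4*z**2 - 4*exp(y) + 4*cos(x*z)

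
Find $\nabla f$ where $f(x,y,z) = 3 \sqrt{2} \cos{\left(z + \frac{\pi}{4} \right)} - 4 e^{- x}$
(4*exp(-x), 0, -3*sqrt(2)*sin(z + pi/4))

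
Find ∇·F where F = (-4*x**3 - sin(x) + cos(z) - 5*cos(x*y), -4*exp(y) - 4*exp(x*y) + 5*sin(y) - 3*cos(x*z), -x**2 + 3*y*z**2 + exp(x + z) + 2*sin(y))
-12*x**2 - 4*x*exp(x*y) + 6*y*z + 5*y*sin(x*y) - 4*exp(y) + exp(x + z) - cos(x) + 5*cos(y)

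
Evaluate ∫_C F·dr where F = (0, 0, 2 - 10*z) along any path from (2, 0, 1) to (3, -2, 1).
0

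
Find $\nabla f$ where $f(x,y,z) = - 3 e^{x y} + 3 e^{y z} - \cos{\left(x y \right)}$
(y*(-3*exp(x*y) + sin(x*y)), -3*x*exp(x*y) + x*sin(x*y) + 3*z*exp(y*z), 3*y*exp(y*z))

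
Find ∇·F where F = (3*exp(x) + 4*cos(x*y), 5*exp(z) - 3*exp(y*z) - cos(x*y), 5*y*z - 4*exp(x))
x*sin(x*y) - 4*y*sin(x*y) + 5*y - 3*z*exp(y*z) + 3*exp(x)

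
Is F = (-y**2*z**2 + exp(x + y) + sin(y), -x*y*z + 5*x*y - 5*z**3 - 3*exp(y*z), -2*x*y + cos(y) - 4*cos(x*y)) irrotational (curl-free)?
No, ∇×F = (x*y + 4*x*sin(x*y) - 2*x + 3*y*exp(y*z) + 15*z**2 - sin(y), 2*y*(-y*z - 2*sin(x*y) + 1), 2*y*z**2 - y*z + 5*y - exp(x + y) - cos(y))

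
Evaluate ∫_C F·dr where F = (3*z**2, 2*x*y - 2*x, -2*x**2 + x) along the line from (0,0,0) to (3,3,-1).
33/2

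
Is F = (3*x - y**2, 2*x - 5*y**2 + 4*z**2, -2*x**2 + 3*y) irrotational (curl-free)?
No, ∇×F = (3 - 8*z, 4*x, 2*y + 2)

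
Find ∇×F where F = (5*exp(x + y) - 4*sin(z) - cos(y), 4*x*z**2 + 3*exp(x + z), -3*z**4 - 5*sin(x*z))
(-8*x*z - 3*exp(x + z), 5*z*cos(x*z) - 4*cos(z), 4*z**2 - 5*exp(x + y) + 3*exp(x + z) - sin(y))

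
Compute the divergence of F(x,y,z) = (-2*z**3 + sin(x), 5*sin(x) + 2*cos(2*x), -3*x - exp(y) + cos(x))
cos(x)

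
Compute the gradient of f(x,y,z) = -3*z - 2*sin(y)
(0, -2*cos(y), -3)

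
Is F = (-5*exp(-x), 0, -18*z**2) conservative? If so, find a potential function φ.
Yes, F is conservative. φ = -6*z**3 + 5*exp(-x)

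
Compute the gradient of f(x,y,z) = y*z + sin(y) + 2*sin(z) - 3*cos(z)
(0, z + cos(y), y + 3*sin(z) + 2*cos(z))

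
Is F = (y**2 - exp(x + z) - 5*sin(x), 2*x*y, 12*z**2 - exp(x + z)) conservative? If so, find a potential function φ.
Yes, F is conservative. φ = x*y**2 + 4*z**3 - exp(x + z) + 5*cos(x)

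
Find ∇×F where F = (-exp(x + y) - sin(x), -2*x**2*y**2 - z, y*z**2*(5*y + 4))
(10*y*z**2 + 4*z**2 + 1, 0, -4*x*y**2 + exp(x + y))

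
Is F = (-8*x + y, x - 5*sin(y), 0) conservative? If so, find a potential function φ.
Yes, F is conservative. φ = -4*x**2 + x*y + 5*cos(y)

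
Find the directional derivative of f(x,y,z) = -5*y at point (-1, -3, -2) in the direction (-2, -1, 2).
5/3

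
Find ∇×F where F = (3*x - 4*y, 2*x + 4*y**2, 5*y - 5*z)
(5, 0, 6)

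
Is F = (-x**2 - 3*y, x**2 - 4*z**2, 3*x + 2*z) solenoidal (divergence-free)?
No, ∇·F = 2 - 2*x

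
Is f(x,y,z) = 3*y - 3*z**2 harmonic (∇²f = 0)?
No, ∇²f = -6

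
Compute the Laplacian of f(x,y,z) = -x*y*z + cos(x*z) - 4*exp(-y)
((-x**2 - z**2)*exp(y)*cos(x*z) - 4)*exp(-y)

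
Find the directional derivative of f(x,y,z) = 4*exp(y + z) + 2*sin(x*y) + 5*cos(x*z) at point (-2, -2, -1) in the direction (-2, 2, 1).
4*exp(-3)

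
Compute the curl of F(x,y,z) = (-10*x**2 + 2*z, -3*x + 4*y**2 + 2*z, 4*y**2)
(8*y - 2, 2, -3)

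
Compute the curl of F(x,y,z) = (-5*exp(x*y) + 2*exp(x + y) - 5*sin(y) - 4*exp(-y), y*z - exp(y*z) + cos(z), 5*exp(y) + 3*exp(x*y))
(3*x*exp(x*y) + y*exp(y*z) - y + 5*exp(y) + sin(z), -3*y*exp(x*y), 5*x*exp(x*y) - 2*exp(x + y) + 5*cos(y) - 4*exp(-y))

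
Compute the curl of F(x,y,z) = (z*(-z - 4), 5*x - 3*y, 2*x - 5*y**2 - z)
(-10*y, -2*z - 6, 5)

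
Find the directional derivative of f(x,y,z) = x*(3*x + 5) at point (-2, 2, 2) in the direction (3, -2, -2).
-21*sqrt(17)/17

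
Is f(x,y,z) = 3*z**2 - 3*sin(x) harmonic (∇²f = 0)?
No, ∇²f = 3*sin(x) + 6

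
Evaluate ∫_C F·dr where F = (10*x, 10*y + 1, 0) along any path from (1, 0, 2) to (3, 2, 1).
62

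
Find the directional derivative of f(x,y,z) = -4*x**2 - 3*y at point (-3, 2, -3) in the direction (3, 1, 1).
69*sqrt(11)/11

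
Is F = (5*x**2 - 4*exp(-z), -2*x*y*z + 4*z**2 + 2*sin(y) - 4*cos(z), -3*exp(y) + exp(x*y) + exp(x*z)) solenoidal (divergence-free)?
No, ∇·F = -2*x*z + x*exp(x*z) + 10*x + 2*cos(y)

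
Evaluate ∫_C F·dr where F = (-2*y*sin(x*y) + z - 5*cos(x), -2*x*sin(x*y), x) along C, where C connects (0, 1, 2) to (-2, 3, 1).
-4 + 2*cos(6) + 5*sin(2)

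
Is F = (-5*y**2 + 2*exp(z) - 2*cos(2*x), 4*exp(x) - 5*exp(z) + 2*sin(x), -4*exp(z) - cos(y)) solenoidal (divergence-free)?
No, ∇·F = -4*exp(z) + 4*sin(2*x)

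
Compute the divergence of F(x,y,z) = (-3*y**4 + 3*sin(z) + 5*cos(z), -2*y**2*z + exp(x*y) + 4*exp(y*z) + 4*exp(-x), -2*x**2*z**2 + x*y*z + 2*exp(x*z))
-4*x**2*z + x*y + x*exp(x*y) + 2*x*exp(x*z) - 4*y*z + 4*z*exp(y*z)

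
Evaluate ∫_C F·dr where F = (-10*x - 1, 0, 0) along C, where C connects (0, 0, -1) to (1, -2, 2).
-6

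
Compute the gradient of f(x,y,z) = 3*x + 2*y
(3, 2, 0)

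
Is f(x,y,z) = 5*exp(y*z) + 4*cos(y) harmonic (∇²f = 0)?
No, ∇²f = 5*y**2*exp(y*z) + 5*z**2*exp(y*z) - 4*cos(y)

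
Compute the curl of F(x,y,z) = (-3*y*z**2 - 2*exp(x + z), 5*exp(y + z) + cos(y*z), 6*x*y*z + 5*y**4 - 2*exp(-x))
(6*x*z + 20*y**3 + y*sin(y*z) - 5*exp(y + z), -12*y*z - 2*exp(x + z) - 2*exp(-x), 3*z**2)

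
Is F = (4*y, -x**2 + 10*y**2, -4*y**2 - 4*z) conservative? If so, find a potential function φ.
No, ∇×F = (-8*y, 0, -2*x - 4) ≠ 0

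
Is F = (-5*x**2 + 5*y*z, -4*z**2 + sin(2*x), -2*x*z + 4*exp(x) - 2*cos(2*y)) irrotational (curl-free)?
No, ∇×F = (8*z + 4*sin(2*y), 5*y + 2*z - 4*exp(x), -5*z + 2*cos(2*x))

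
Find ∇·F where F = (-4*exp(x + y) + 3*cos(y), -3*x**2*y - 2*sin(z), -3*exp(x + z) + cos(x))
-3*x**2 - 4*exp(x + y) - 3*exp(x + z)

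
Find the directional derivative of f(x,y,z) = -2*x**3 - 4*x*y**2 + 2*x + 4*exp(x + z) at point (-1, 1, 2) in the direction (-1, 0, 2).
4*sqrt(5)*(2 + E)/5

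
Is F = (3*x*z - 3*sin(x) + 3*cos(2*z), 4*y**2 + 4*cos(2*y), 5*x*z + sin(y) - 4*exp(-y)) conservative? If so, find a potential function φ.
No, ∇×F = (cos(y) + 4*exp(-y), 3*x - 5*z - 6*sin(2*z), 0) ≠ 0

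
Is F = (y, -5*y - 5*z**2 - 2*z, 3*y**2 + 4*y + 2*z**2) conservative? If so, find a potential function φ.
No, ∇×F = (6*y + 10*z + 6, 0, -1) ≠ 0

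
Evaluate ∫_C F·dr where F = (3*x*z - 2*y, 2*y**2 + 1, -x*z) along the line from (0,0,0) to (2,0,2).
16/3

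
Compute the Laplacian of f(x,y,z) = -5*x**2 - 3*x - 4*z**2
-18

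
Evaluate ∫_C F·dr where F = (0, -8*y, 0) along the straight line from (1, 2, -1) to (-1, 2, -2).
0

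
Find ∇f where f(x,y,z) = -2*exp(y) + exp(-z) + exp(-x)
(-exp(-x), -2*exp(y), -exp(-z))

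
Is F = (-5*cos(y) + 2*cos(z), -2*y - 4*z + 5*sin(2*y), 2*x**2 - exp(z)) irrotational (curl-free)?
No, ∇×F = (4, -4*x - 2*sin(z), -5*sin(y))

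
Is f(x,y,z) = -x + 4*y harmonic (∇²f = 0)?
Yes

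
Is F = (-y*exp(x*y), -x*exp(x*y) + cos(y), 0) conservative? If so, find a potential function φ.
Yes, F is conservative. φ = -exp(x*y) + sin(y)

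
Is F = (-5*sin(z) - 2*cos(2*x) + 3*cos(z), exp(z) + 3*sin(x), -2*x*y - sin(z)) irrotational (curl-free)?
No, ∇×F = (-2*x - exp(z), 2*y - 3*sin(z) - 5*cos(z), 3*cos(x))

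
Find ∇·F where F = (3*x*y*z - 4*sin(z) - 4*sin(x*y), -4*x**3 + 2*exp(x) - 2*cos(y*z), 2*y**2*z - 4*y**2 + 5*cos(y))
2*y**2 + 3*y*z - 4*y*cos(x*y) + 2*z*sin(y*z)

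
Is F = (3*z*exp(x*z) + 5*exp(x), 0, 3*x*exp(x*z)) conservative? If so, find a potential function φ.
Yes, F is conservative. φ = 5*exp(x) + 3*exp(x*z)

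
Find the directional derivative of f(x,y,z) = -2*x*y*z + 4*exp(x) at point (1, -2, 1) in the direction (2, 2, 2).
sqrt(3)*(2 + 4*E/3)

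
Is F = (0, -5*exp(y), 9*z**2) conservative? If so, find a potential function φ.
Yes, F is conservative. φ = 3*z**3 - 5*exp(y)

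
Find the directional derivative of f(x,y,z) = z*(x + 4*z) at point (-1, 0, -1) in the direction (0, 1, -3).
27*sqrt(10)/10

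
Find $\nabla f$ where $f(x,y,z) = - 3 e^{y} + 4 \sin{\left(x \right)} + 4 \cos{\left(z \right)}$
(4*cos(x), -3*exp(y), -4*sin(z))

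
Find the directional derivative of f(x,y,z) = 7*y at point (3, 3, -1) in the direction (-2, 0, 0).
0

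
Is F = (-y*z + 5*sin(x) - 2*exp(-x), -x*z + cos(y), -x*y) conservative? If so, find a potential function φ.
Yes, F is conservative. φ = -x*y*z + sin(y) - 5*cos(x) + 2*exp(-x)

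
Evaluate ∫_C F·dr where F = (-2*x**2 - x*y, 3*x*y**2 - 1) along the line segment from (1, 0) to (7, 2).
-216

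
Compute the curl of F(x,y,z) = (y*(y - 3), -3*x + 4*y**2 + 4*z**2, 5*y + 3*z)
(5 - 8*z, 0, -2*y)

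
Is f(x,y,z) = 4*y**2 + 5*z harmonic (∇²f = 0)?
No, ∇²f = 8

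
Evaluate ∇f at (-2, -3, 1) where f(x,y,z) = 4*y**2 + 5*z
(0, -24, 5)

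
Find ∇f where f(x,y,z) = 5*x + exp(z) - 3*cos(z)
(5, 0, exp(z) + 3*sin(z))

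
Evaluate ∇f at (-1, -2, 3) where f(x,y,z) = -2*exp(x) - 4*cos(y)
(-2*exp(-1), -4*sin(2), 0)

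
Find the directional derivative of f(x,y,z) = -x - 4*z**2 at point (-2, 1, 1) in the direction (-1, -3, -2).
17*sqrt(14)/14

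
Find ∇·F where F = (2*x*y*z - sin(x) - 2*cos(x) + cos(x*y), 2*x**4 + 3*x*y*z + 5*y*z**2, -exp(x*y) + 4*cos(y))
3*x*z + 2*y*z - y*sin(x*y) + 5*z**2 + 2*sin(x) - cos(x)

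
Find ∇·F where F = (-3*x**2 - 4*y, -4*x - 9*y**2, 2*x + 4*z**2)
-6*x - 18*y + 8*z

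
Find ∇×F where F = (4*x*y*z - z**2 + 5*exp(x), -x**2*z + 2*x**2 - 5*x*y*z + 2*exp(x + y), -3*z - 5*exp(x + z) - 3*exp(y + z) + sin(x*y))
(x**2 + 5*x*y + x*cos(x*y) - 3*exp(y + z), 4*x*y - y*cos(x*y) - 2*z + 5*exp(x + z), -6*x*z + 4*x - 5*y*z + 2*exp(x + y))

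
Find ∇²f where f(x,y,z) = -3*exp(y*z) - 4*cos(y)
-3*y**2*exp(y*z) - 3*z**2*exp(y*z) + 4*cos(y)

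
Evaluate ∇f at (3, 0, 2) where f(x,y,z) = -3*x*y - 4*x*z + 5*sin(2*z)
(-8, -9, -12 + 10*cos(4))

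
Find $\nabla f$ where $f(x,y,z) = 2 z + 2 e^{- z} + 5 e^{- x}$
(-5*exp(-x), 0, 2 - 2*exp(-z))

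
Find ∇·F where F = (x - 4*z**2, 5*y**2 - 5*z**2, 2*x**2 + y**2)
10*y + 1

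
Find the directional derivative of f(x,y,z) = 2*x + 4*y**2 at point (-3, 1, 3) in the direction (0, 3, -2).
24*sqrt(13)/13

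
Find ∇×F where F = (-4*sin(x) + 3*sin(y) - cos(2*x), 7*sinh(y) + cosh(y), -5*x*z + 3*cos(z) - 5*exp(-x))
(0, 5*z - 5*exp(-x), -3*cos(y))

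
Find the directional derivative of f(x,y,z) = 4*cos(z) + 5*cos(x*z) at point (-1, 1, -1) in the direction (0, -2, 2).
9*sqrt(2)*sin(1)/2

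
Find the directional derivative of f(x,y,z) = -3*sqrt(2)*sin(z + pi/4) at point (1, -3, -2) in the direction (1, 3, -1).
3*sqrt(22)*sin(pi/4 + 2)/11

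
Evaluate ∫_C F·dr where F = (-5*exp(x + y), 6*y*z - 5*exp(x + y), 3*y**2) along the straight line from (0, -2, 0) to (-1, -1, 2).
6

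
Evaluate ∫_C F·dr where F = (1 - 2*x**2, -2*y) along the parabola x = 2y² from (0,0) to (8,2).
-1012/3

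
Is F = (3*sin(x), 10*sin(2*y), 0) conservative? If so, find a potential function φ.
Yes, F is conservative. φ = -3*cos(x) - 5*cos(2*y)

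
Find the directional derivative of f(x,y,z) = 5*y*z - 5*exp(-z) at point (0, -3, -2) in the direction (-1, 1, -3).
5*sqrt(11)*(7 - 3*exp(2))/11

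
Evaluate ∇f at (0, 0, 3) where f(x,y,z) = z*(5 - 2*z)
(0, 0, -7)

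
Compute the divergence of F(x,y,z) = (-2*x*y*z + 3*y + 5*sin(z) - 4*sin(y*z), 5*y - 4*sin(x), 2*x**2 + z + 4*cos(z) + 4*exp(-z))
-2*y*z - 4*sin(z) + 6 - 4*exp(-z)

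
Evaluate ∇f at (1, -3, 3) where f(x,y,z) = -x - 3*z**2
(-1, 0, -18)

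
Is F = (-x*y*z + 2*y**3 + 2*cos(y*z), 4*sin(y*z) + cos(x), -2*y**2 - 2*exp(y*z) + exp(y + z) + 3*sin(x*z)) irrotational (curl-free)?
No, ∇×F = (-4*y*cos(y*z) - 4*y - 2*z*exp(y*z) + exp(y + z), -x*y - 2*y*sin(y*z) - 3*z*cos(x*z), x*z - 6*y**2 + 2*z*sin(y*z) - sin(x))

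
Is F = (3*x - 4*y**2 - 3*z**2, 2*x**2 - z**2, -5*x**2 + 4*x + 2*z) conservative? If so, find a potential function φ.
No, ∇×F = (2*z, 10*x - 6*z - 4, 4*x + 8*y) ≠ 0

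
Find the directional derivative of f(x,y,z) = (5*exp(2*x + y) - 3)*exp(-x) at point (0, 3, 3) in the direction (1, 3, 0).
sqrt(10)*(3 + 20*exp(3))/10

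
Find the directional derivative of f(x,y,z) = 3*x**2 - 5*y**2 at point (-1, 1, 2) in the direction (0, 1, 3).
-sqrt(10)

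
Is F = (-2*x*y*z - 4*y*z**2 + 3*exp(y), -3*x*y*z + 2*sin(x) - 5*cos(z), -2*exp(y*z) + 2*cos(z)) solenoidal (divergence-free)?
No, ∇·F = -3*x*z - 2*y*z - 2*y*exp(y*z) - 2*sin(z)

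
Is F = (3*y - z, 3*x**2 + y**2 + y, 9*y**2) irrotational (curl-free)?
No, ∇×F = (18*y, -1, 6*x - 3)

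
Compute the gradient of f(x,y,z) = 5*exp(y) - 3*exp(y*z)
(0, -3*z*exp(y*z) + 5*exp(y), -3*y*exp(y*z))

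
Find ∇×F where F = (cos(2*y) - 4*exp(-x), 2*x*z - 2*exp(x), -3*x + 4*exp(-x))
(-2*x, 3 + 4*exp(-x), 2*z - 2*exp(x) + 2*sin(2*y))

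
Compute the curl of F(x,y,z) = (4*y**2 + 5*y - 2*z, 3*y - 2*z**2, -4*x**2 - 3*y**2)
(-6*y + 4*z, 8*x - 2, -8*y - 5)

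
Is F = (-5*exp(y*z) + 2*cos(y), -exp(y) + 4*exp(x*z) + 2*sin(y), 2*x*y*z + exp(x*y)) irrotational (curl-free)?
No, ∇×F = (x*(2*z + exp(x*y) - 4*exp(x*z)), y*(-2*z - exp(x*y) - 5*exp(y*z)), 4*z*exp(x*z) + 5*z*exp(y*z) + 2*sin(y))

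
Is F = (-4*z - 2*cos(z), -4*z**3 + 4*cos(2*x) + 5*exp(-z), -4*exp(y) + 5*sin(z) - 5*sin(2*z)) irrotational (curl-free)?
No, ∇×F = (12*z**2 - 4*exp(y) + 5*exp(-z), 2*sin(z) - 4, -8*sin(2*x))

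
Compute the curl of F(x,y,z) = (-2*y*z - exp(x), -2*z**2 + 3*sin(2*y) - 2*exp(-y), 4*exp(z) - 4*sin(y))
(4*z - 4*cos(y), -2*y, 2*z)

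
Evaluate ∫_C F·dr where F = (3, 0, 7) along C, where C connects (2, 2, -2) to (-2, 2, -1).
-5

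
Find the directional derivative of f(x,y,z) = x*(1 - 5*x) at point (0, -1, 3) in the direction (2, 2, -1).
2/3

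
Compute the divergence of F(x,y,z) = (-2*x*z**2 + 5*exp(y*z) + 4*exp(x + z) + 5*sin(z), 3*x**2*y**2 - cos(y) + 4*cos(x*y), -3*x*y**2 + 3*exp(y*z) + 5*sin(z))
6*x**2*y - 4*x*sin(x*y) + 3*y*exp(y*z) - 2*z**2 + 4*exp(x + z) + sin(y) + 5*cos(z)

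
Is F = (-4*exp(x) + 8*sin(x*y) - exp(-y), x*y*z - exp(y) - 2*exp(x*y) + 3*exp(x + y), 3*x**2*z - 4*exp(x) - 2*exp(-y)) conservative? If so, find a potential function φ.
No, ∇×F = (-x*y + 2*exp(-y), -6*x*z + 4*exp(x), -8*x*cos(x*y) + y*z - 2*y*exp(x*y) + 3*exp(x + y) - exp(-y)) ≠ 0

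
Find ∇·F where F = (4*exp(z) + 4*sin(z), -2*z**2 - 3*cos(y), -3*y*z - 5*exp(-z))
-3*y + 3*sin(y) + 5*exp(-z)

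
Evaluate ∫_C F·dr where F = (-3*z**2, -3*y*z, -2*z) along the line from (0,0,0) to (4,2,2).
-28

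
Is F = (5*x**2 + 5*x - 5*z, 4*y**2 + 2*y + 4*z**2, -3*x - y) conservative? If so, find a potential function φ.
No, ∇×F = (-8*z - 1, -2, 0) ≠ 0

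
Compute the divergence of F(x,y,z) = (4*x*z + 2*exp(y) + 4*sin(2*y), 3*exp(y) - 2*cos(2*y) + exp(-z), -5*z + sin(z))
4*z + 3*exp(y) + 4*sin(2*y) + cos(z) - 5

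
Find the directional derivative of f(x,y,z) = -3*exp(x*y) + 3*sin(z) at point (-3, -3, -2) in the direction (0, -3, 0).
-9*exp(9)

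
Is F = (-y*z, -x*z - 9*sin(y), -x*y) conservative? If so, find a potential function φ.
Yes, F is conservative. φ = -x*y*z + 9*cos(y)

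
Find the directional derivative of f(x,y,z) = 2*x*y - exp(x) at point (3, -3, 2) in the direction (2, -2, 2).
sqrt(3)*(-exp(3) - 12)/3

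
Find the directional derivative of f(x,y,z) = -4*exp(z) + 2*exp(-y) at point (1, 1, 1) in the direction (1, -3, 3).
6*sqrt(19)*(1 - 2*exp(2))*exp(-1)/19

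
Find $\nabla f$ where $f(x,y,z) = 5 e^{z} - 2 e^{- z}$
(0, 0, 5*exp(z) + 2*exp(-z))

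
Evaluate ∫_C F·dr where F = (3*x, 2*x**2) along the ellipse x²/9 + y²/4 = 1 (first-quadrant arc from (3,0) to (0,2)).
21/2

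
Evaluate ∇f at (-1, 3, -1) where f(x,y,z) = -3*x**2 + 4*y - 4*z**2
(6, 4, 8)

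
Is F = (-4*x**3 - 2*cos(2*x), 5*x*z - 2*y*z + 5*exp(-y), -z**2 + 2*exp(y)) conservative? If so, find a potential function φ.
No, ∇×F = (-5*x + 2*y + 2*exp(y), 0, 5*z) ≠ 0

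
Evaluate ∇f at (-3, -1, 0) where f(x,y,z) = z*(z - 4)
(0, 0, -4)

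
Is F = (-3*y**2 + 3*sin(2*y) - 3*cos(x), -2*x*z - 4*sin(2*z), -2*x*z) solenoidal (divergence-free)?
No, ∇·F = -2*x + 3*sin(x)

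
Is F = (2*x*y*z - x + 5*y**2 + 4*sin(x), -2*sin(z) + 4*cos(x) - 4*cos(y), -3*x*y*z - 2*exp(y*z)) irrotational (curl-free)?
No, ∇×F = (-3*x*z - 2*z*exp(y*z) + 2*cos(z), y*(2*x + 3*z), -2*x*z - 10*y - 4*sin(x))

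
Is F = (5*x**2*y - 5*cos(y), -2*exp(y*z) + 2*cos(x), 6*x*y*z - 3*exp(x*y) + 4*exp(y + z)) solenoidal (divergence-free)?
No, ∇·F = 16*x*y - 2*z*exp(y*z) + 4*exp(y + z)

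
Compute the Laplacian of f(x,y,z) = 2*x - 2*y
0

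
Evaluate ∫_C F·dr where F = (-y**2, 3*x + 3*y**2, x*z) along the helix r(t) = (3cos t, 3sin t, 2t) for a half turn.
12 + 27*pi/2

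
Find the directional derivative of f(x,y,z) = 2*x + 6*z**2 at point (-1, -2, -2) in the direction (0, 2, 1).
-24*sqrt(5)/5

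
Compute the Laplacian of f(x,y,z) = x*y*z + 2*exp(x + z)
4*exp(x + z)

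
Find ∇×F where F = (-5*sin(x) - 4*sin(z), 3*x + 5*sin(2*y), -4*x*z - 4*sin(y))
(-4*cos(y), 4*z - 4*cos(z), 3)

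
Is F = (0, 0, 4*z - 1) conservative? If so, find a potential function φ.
Yes, F is conservative. φ = z*(2*z - 1)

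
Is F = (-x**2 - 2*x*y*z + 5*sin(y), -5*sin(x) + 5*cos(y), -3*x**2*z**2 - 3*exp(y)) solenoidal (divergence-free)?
No, ∇·F = -6*x**2*z - 2*x - 2*y*z - 5*sin(y)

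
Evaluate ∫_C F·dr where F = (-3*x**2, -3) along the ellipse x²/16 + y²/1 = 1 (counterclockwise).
0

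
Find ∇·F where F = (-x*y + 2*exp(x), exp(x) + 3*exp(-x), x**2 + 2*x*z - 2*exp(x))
2*x - y + 2*exp(x)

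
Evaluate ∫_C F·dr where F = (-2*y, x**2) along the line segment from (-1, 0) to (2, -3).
6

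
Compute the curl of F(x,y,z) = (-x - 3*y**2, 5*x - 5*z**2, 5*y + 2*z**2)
(10*z + 5, 0, 6*y + 5)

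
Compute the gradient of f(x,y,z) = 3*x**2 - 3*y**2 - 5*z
(6*x, -6*y, -5)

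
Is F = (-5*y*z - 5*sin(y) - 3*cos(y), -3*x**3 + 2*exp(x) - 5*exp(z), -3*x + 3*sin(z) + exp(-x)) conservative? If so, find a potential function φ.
No, ∇×F = (5*exp(z), -5*y + 3 + exp(-x), -9*x**2 + 5*z + 2*exp(x) - 3*sin(y) + 5*cos(y)) ≠ 0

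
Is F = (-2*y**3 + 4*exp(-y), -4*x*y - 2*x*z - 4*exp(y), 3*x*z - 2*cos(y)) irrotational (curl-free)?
No, ∇×F = (2*x + 2*sin(y), -3*z, 6*y**2 - 4*y - 2*z + 4*exp(-y))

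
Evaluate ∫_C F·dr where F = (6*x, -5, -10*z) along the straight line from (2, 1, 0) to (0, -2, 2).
-17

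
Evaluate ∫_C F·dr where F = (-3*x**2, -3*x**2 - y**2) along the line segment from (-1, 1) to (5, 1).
-126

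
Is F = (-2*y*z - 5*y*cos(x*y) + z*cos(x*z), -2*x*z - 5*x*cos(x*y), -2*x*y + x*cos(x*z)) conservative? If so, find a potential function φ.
Yes, F is conservative. φ = -2*x*y*z - 5*sin(x*y) + sin(x*z)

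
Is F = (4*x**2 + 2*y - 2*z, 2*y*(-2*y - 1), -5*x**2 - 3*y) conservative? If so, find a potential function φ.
No, ∇×F = (-3, 10*x - 2, -2) ≠ 0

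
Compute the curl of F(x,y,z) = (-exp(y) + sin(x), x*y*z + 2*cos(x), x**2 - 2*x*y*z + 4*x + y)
(-x*y - 2*x*z + 1, -2*x + 2*y*z - 4, y*z + exp(y) - 2*sin(x))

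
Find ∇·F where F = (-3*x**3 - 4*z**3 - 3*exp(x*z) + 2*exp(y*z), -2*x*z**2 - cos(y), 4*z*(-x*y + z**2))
-9*x**2 - 4*x*y + 12*z**2 - 3*z*exp(x*z) + sin(y)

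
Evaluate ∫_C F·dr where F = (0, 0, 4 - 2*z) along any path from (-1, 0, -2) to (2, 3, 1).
15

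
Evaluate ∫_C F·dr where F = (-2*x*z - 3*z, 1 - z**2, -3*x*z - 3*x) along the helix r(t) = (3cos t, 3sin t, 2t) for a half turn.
72 + 33*pi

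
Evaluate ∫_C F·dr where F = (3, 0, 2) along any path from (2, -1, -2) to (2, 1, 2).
8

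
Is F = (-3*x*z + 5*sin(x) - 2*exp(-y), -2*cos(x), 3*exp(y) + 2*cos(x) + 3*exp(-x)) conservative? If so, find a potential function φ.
No, ∇×F = (3*exp(y), -3*x + 2*sin(x) + 3*exp(-x), 2*sin(x) - 2*exp(-y)) ≠ 0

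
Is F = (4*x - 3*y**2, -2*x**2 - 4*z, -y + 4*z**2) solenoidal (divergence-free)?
No, ∇·F = 8*z + 4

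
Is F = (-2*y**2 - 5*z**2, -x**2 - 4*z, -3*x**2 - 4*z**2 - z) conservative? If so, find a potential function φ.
No, ∇×F = (4, 6*x - 10*z, -2*x + 4*y) ≠ 0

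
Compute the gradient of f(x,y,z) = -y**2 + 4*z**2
(0, -2*y, 8*z)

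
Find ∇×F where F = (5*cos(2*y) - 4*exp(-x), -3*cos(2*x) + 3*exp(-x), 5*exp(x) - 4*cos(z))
(0, -5*exp(x), 6*sin(2*x) + 10*sin(2*y) - 3*exp(-x))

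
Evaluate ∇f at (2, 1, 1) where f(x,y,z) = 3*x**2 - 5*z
(12, 0, -5)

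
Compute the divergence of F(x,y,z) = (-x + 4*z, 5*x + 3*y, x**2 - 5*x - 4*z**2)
2 - 8*z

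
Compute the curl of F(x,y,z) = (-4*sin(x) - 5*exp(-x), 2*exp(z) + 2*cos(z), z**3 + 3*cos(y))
(-2*exp(z) - 3*sin(y) + 2*sin(z), 0, 0)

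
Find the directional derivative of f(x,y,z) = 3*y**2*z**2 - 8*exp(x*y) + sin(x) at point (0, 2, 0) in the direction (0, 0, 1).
0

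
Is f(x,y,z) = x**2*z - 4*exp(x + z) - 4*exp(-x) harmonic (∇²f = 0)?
No, ∇²f = 2*z - 8*exp(x + z) - 4*exp(-x)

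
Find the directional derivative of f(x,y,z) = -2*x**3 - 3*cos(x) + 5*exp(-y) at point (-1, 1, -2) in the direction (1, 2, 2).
-2 - 10*exp(-1)/3 - sin(1)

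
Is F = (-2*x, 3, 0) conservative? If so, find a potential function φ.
Yes, F is conservative. φ = -x**2 + 3*y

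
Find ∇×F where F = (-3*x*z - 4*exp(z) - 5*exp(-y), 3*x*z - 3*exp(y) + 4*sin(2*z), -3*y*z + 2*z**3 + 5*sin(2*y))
(-3*x - 3*z + 10*cos(2*y) - 8*cos(2*z), -3*x - 4*exp(z), 3*z - 5*exp(-y))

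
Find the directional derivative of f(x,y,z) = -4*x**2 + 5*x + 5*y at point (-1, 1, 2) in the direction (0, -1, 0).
-5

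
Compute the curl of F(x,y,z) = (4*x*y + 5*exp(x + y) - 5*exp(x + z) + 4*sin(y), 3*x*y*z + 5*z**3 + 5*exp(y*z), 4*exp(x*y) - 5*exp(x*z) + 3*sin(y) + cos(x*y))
(-3*x*y + 4*x*exp(x*y) - x*sin(x*y) - 5*y*exp(y*z) - 15*z**2 + 3*cos(y), -4*y*exp(x*y) + y*sin(x*y) + 5*z*exp(x*z) - 5*exp(x + z), -4*x + 3*y*z - 5*exp(x + y) - 4*cos(y))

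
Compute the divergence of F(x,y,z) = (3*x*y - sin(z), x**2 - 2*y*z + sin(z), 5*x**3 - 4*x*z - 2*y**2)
-4*x + 3*y - 2*z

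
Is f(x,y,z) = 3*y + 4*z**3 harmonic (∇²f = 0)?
No, ∇²f = 24*z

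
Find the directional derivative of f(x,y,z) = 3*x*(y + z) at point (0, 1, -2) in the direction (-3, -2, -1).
9*sqrt(14)/14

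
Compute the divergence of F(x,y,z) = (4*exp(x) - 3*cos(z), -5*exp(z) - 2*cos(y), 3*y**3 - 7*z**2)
-14*z + 4*exp(x) + 2*sin(y)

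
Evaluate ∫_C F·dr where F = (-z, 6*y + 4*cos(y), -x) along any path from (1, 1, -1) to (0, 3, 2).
-4*sin(1) + 4*sin(3) + 23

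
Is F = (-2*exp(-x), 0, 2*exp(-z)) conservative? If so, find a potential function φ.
Yes, F is conservative. φ = -2*exp(-z) + 2*exp(-x)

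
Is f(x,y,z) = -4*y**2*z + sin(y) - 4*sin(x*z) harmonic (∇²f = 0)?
No, ∇²f = 4*x**2*sin(x*z) + 4*z**2*sin(x*z) - 8*z - sin(y)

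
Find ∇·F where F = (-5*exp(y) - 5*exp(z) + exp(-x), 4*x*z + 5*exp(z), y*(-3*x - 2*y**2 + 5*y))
-exp(-x)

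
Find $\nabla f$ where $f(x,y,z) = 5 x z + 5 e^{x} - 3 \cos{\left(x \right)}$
(5*z + 5*exp(x) + 3*sin(x), 0, 5*x)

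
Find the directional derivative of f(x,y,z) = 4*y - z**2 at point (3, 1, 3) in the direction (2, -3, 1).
-9*sqrt(14)/7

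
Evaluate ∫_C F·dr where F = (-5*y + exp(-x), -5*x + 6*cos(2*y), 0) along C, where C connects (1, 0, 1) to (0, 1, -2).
-1 + exp(-1) + 3*sin(2)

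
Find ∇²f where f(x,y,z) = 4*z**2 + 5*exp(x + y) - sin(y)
10*exp(x + y) + sin(y) + 8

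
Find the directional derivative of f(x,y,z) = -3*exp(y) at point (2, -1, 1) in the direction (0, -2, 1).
6*sqrt(5)*exp(-1)/5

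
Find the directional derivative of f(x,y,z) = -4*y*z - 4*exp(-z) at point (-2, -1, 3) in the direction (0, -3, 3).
sqrt(2)*(2 + 8*exp(3))*exp(-3)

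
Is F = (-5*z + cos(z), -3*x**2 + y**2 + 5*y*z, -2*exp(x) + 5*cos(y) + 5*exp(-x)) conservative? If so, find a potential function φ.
No, ∇×F = (-5*y - 5*sin(y), 2*exp(x) - sin(z) - 5 + 5*exp(-x), -6*x) ≠ 0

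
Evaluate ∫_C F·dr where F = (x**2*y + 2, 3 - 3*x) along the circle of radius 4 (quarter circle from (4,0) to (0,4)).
4 - 28*pi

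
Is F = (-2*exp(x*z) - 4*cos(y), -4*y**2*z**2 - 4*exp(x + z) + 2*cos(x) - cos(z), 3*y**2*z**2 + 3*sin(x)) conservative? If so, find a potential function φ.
No, ∇×F = (8*y**2*z + 6*y*z**2 + 4*exp(x + z) - sin(z), -2*x*exp(x*z) - 3*cos(x), -4*exp(x + z) - 2*sin(x) - 4*sin(y)) ≠ 0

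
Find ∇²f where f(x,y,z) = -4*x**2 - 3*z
-8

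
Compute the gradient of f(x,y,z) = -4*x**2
(-8*x, 0, 0)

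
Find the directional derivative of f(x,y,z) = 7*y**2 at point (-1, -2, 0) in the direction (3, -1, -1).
28*sqrt(11)/11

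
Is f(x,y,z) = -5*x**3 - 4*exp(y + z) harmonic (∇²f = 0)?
No, ∇²f = -30*x - 8*exp(y + z)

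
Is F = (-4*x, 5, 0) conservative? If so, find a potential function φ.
Yes, F is conservative. φ = -2*x**2 + 5*y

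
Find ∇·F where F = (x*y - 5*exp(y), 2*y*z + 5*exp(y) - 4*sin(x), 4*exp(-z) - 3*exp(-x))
y + 2*z + 5*exp(y) - 4*exp(-z)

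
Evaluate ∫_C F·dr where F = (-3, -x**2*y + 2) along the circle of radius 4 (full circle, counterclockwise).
0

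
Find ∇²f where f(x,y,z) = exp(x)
exp(x)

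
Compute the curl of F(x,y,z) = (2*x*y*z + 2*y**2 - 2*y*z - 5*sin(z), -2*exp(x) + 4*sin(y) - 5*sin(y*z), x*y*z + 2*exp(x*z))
(x*z + 5*y*cos(y*z), 2*x*y - y*z - 2*y - 2*z*exp(x*z) - 5*cos(z), -2*x*z - 4*y + 2*z - 2*exp(x))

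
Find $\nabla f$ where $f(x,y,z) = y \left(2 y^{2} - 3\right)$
(0, 6*y**2 - 3, 0)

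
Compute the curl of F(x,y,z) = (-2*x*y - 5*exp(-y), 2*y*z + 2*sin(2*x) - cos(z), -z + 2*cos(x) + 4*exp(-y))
(-2*y - sin(z) - 4*exp(-y), 2*sin(x), 2*x + 4*cos(2*x) - 5*exp(-y))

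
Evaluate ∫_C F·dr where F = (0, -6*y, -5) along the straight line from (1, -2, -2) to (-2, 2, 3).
-25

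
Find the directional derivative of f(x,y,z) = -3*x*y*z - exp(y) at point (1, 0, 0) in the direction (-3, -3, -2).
3*sqrt(22)/22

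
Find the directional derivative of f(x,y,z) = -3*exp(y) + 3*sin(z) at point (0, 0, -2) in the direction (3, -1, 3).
3*sqrt(19)*(3*cos(2) + 1)/19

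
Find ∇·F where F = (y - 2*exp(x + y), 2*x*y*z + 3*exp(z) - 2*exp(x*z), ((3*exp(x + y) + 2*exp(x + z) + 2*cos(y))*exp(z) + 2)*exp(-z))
2*((x*z - exp(x + y))*exp(z) + exp(x + 2*z) - 1)*exp(-z)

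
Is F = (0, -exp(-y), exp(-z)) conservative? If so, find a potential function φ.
Yes, F is conservative. φ = -exp(-z) + exp(-y)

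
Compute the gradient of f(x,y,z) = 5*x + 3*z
(5, 0, 3)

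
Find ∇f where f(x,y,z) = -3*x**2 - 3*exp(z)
(-6*x, 0, -3*exp(z))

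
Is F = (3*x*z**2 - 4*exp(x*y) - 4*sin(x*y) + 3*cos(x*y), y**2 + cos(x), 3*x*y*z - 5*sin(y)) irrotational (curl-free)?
No, ∇×F = (3*x*z - 5*cos(y), 3*z*(2*x - y), 4*x*exp(x*y) + 3*x*sin(x*y) + 4*x*cos(x*y) - sin(x))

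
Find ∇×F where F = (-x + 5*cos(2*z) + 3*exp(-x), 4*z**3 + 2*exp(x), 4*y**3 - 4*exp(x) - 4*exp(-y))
(12*y**2 - 12*z**2 + 4*exp(-y), 4*exp(x) - 10*sin(2*z), 2*exp(x))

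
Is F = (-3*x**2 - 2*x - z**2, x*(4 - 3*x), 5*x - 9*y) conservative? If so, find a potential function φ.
No, ∇×F = (-9, -2*z - 5, 4 - 6*x) ≠ 0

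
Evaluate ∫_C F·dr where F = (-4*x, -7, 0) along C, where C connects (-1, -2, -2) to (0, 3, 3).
-33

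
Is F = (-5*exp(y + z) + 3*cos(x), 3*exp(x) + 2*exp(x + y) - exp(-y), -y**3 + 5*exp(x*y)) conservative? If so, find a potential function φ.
No, ∇×F = (5*x*exp(x*y) - 3*y**2, -5*y*exp(x*y) - 5*exp(y + z), 3*exp(x) + 2*exp(x + y) + 5*exp(y + z)) ≠ 0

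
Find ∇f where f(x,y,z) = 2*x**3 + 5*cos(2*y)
(6*x**2, -10*sin(2*y), 0)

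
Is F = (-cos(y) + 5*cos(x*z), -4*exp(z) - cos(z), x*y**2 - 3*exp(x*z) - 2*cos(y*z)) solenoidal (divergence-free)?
No, ∇·F = -3*x*exp(x*z) + 2*y*sin(y*z) - 5*z*sin(x*z)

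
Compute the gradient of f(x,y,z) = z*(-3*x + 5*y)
(-3*z, 5*z, -3*x + 5*y)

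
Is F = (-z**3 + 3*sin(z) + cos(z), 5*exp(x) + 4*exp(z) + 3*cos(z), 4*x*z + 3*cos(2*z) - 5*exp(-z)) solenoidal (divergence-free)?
No, ∇·F = 4*x - 6*sin(2*z) + 5*exp(-z)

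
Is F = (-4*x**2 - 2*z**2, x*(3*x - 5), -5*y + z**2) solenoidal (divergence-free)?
No, ∇·F = -8*x + 2*z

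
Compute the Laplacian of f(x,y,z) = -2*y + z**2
2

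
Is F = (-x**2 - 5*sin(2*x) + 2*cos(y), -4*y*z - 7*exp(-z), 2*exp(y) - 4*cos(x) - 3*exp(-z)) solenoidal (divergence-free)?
No, ∇·F = -2*x - 4*z - 10*cos(2*x) + 3*exp(-z)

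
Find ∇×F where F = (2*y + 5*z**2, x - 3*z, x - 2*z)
(3, 10*z - 1, -1)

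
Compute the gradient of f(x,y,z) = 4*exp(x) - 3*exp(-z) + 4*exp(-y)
(4*exp(x), -4*exp(-y), 3*exp(-z))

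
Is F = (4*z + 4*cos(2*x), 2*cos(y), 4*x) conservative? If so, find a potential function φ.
Yes, F is conservative. φ = 4*x*z + 2*sin(2*x) + 2*sin(y)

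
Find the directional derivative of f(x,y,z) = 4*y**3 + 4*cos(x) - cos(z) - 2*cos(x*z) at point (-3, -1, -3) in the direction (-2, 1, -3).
sqrt(14)*(-5*sin(3) + 12 + 30*sin(9))/14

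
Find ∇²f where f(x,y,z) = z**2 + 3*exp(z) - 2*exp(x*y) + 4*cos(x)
-2*x**2*exp(x*y) - 2*y**2*exp(x*y) + 3*exp(z) - 4*cos(x) + 2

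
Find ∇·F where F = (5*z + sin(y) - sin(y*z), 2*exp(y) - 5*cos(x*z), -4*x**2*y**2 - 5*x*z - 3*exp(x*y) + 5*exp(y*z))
-5*x + 5*y*exp(y*z) + 2*exp(y)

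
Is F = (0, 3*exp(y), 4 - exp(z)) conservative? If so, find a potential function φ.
Yes, F is conservative. φ = 4*z + 3*exp(y) - exp(z)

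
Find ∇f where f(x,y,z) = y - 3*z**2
(0, 1, -6*z)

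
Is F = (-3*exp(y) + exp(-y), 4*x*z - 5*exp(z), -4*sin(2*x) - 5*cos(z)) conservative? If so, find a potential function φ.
No, ∇×F = (-4*x + 5*exp(z), 8*cos(2*x), 4*z + 3*exp(y) + exp(-y)) ≠ 0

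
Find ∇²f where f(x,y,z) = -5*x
0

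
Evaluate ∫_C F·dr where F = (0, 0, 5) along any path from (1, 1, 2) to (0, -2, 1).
-5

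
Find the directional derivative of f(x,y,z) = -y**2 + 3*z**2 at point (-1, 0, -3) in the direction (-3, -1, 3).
-54*sqrt(19)/19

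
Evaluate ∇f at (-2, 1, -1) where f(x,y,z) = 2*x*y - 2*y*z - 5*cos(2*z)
(2, -2, -10*sin(2) - 2)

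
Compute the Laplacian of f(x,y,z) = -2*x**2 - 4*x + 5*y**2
6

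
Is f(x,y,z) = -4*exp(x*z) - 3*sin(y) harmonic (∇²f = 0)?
No, ∇²f = -4*x**2*exp(x*z) - 4*z**2*exp(x*z) + 3*sin(y)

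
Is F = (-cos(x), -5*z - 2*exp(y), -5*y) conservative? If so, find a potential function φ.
Yes, F is conservative. φ = -5*y*z - 2*exp(y) - sin(x)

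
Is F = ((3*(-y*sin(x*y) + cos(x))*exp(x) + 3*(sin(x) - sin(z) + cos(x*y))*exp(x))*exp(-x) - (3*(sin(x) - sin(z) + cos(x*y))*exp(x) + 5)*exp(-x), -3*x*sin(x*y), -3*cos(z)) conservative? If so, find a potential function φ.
Yes, F is conservative. φ = (3*(sin(x) - sin(z) + cos(x*y))*exp(x) + 5)*exp(-x)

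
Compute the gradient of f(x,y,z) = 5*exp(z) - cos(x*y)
(y*sin(x*y), x*sin(x*y), 5*exp(z))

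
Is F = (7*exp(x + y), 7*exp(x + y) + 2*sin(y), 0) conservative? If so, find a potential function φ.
Yes, F is conservative. φ = 7*exp(x + y) - 2*cos(y)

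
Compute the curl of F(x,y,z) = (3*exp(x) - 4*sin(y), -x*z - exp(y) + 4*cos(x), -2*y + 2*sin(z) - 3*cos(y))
(x + 3*sin(y) - 2, 0, -z - 4*sin(x) + 4*cos(y))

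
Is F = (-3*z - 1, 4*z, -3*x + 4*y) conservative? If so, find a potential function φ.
Yes, F is conservative. φ = -3*x*z - x + 4*y*z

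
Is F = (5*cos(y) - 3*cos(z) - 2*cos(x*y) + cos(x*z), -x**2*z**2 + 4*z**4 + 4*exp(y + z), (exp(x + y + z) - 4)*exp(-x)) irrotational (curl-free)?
No, ∇×F = (2*x**2*z - 16*z**3 - 3*exp(y + z), -x*sin(x*z) + 3*sin(z) - 4*exp(-x), -2*x*z**2 - 2*x*sin(x*y) + 5*sin(y))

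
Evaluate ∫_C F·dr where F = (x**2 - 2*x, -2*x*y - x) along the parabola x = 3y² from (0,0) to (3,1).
-5/2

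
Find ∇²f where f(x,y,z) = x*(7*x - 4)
14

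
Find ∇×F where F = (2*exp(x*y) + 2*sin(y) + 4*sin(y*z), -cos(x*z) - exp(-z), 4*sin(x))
(-x*sin(x*z) - exp(-z), 4*y*cos(y*z) - 4*cos(x), -2*x*exp(x*y) + z*sin(x*z) - 4*z*cos(y*z) - 2*cos(y))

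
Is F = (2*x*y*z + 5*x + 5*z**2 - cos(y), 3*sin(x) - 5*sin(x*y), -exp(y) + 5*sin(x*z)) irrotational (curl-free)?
No, ∇×F = (-exp(y), 2*x*y - 5*z*cos(x*z) + 10*z, -2*x*z - 5*y*cos(x*y) - sin(y) + 3*cos(x))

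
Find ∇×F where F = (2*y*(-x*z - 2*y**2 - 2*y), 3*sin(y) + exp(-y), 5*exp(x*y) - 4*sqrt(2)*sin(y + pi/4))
(5*x*exp(x*y) - 4*sqrt(2)*cos(y + pi/4), y*(-2*x - 5*exp(x*y)), 2*x*z + 12*y**2 + 8*y)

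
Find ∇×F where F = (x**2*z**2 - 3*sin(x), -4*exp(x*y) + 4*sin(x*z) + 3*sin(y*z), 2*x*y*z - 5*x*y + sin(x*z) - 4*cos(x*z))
(2*x*z - 4*x*cos(x*z) - 5*x - 3*y*cos(y*z), 2*x**2*z - 2*y*z + 5*y - 4*z*sin(x*z) - z*cos(x*z), -4*y*exp(x*y) + 4*z*cos(x*z))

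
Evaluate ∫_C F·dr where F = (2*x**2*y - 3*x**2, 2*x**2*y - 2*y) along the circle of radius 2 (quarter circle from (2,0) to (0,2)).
12 - 2*pi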